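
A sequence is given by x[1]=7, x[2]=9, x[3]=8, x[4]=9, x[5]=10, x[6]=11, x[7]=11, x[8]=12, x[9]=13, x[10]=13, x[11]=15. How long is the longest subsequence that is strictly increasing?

8

Track the smallest tail for each achievable length (strict):
7 → extends → [7]
9 → extends → [7, 9]
8 → replaces 9 → [7, 8]
9 → extends → [7, 8, 9]
10 → extends → [7, 8, 9, 10]
11 → extends → [7, 8, 9, 10, 11]
11 → already a tail → [7, 8, 9, 10, 11]
12 → extends → [7, 8, 9, 10, 11, 12]
13 → extends → [7, 8, 9, 10, 11, 12, 13]
13 → already a tail → [7, 8, 9, 10, 11, 12, 13]
15 → extends → [7, 8, 9, 10, 11, 12, 13, 15]
Eight tails, so the longest strictly increasing subsequence has length 8 (e.g. 7, 8, 9, 10, 11, 12, 13, 15).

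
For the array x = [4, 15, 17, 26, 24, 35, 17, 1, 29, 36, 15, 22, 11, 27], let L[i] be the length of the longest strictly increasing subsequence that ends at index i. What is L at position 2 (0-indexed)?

3

dp[i] = 1 + max{dp[j] : j<i, x[j]<x[i]} (or 1 if no such j):
i:      0  1  2  3  4  5  6  7  8  9 10 11 12 13
x[i]:   4 15 17 26 24 35 17  1 29 36 15 22 11 27
dp:     1  2  3  4  4  5  3  1  5  6  2  4  2  5
At index 2 the value is 3.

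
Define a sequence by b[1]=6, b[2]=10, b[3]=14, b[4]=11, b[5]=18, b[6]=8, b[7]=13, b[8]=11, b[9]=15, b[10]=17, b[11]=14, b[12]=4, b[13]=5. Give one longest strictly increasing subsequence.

6, 10, 11, 13, 15, 17

Patience tails give the LIS length; then backtrack through the dp parents:
6 → extends → [6]
10 → extends → [6, 10]
14 → extends → [6, 10, 14]
11 → replaces 14 → [6, 10, 11]
18 → extends → [6, 10, 11, 18]
8 → replaces 10 → [6, 8, 11, 18]
13 → replaces 18 → [6, 8, 11, 13]
11 → already a tail → [6, 8, 11, 13]
15 → extends → [6, 8, 11, 13, 15]
17 → extends → [6, 8, 11, 13, 15, 17]
14 → replaces 15 → [6, 8, 11, 13, 14, 17]
4 → replaces 6 → [4, 8, 11, 13, 14, 17]
5 → replaces 8 → [4, 5, 11, 13, 14, 17]
Length 6; one witness is 6, 10, 11, 13, 15, 17.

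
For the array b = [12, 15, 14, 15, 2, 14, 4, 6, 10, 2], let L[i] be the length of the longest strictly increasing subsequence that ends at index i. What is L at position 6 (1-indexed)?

dp[i] = 1 + max{dp[j] : j<i, b[j]<b[i]} (or 1 if no such j):
i:      1  2  3  4  5  6  7  8  9 10
b[i]:  12 15 14 15  2 14  4  6 10  2
dp:     1  2  2  3  1  2  2  3  4  1
At index 6 the value is 2.

2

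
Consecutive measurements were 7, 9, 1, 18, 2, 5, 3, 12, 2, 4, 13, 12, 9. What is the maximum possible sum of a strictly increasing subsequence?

Let S[i] be the best sum of a strictly increasing subsequence ending at i:
i:      1  2  3  4  5  6  7  8  9 10 11 12 13
a[i]:   7  9  1 18  2  5  3 12  2  4 13 12  9
S:      7 16  1 34  3  8  6 28  3 10 41 28 19
Maximum is 41 (e.g. 7 + 9 + 12 + 13).

41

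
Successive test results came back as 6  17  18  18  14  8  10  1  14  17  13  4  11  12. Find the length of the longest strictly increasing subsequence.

Let dp[i] be the length of the longest such subsequence ending at index i:
i:      1  2  3  4  5  6  7  8  9 10 11 12 13 14
a[i]:   6 17 18 18 14  8 10  1 14 17 13  4 11 12
dp:     1  2  3  3  2  2  3  1  4  5  4  2  4  5
Maximum dp value is 5.

5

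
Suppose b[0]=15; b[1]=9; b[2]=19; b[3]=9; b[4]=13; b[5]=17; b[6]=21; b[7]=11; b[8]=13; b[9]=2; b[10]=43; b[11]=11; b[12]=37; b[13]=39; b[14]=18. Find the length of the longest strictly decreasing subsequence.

Negate each value so 'decreasing' becomes 'increasing', then run patience tails on the negated sequence:
-15 → extends → [-15]
-9 → extends → [-15, -9]
-19 → replaces -15 → [-19, -9]
-9 → already a tail → [-19, -9]
-13 → replaces -9 → [-19, -13]
-17 → replaces -13 → [-19, -17]
-21 → replaces -19 → [-21, -17]
-11 → extends → [-21, -17, -11]
-13 → replaces -11 → [-21, -17, -13]
-2 → extends → [-21, -17, -13, -2]
-43 → replaces -21 → [-43, -17, -13, -2]
-11 → replaces -2 → [-43, -17, -13, -11]
-37 → replaces -17 → [-43, -37, -13, -11]
-39 → replaces -37 → [-43, -39, -13, -11]
-18 → replaces -13 → [-43, -39, -18, -11]
Four tails, so the longest strictly decreasing subsequence of the original has length 4.

4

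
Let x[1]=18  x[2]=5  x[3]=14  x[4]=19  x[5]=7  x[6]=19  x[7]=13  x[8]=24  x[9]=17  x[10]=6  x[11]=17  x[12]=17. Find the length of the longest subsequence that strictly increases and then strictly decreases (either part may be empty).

6

inc[i] = longest strictly increasing subsequence ending at i; dec[i] = longest strictly decreasing subsequence starting at i:
i:      1  2  3  4  5  6  7  8  9 10 11 12
x[i]:  18  5 14 19  7 19 13 24 17  6 17 17
inc:    1  1  2  3  2  3  3  4  4  2  4  4
dec:    4  1  3  3  2  3  2  3  2  1  1  1
Best peak at i=8 (value 24): inc=4, dec=3, length 4+3−1 = 6.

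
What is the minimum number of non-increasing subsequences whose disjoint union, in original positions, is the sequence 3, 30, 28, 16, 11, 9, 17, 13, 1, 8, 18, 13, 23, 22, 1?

The minimum number of non-increasing subsequences covering a sequence equals the length of its longest strictly increasing subsequence.
LIS length is 5 (e.g. 3, 16, 17, 18, 23), so 5 piles are needed.

5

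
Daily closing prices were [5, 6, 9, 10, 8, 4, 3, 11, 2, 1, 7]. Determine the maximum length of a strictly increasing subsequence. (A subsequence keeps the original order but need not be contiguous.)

5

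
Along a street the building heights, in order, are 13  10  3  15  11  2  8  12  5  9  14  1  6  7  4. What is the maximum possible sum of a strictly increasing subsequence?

Let S[i] be the best sum of a strictly increasing subsequence ending at i:
i:      1  2  3  4  5  6  7  8  9 10 11 12 13 14 15
a[i]:  13 10  3 15 11  2  8 12  5  9 14  1  6  7  4
S:     13 10  3 28 21  2 11 33  8 20 47  1 14 21  7
Maximum is 47 (e.g. 10 + 11 + 12 + 14).

47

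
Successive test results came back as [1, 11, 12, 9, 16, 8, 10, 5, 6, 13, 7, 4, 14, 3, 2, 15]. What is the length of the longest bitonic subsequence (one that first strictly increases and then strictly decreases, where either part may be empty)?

9

inc[i] = longest strictly increasing subsequence ending at i; dec[i] = longest strictly decreasing subsequence starting at i:
i:      1  2  3  4  5  6  7  8  9 10 11 12 13 14 15 16
a[i]:   1 11 12  9 16  8 10  5  6 13  7  4 14  3  2 15
inc:    1  2  3  2  4  2  3  2  3  4  4  2  5  2  2  6
dec:    1  7  7  6  6  5  5  4  4  5  4  3  3  2  1  1
Best peak at i=3 (value 12): inc=3, dec=7, length 3+7−1 = 9.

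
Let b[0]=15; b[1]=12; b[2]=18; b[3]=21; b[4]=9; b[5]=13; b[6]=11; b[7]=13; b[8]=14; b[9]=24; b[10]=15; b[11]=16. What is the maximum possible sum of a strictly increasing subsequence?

Let S[i] be the best sum of a strictly increasing subsequence ending at i:
i:      0  1  2  3  4  5  6  7  8  9 10 11
b[i]:  15 12 18 21  9 13 11 13 14 24 15 16
S:     15 12 33 54  9 25 20 33 47 78 62 78
Maximum is 78 (e.g. 15 + 18 + 21 + 24).

78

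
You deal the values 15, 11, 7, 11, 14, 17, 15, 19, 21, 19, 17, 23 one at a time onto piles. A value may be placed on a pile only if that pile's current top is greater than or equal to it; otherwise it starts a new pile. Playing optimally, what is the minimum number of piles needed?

7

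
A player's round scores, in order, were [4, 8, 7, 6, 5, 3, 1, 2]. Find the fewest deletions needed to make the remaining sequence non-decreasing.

6

Fewest deletions = n − (longest non-decreasing subsequence).
Patience tails:
4 → extends → [4]
8 → extends → [4, 8]
7 → replaces 8 → [4, 7]
6 → replaces 7 → [4, 6]
5 → replaces 6 → [4, 5]
3 → replaces 4 → [3, 5]
1 → replaces 3 → [1, 5]
2 → replaces 5 → [1, 2]
Longest non-decreasing subsequence has length 2, so deletions = 8 − 2 = 6.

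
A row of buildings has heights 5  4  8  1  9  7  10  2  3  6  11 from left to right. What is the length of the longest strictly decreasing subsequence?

3

Negate each value so 'decreasing' becomes 'increasing', then run patience tails on the negated sequence:
-5 → extends → [-5]
-4 → extends → [-5, -4]
-8 → replaces -5 → [-8, -4]
-1 → extends → [-8, -4, -1]
-9 → replaces -8 → [-9, -4, -1]
-7 → replaces -4 → [-9, -7, -1]
-10 → replaces -9 → [-10, -7, -1]
-2 → replaces -1 → [-10, -7, -2]
-3 → replaces -2 → [-10, -7, -3]
-6 → replaces -3 → [-10, -7, -6]
-11 → replaces -10 → [-11, -7, -6]
Three tails, so the longest strictly decreasing subsequence of the original has length 3.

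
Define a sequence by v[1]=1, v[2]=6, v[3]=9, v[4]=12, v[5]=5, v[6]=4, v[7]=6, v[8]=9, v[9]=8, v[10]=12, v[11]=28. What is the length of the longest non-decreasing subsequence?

6

Let dp[i] be the length of the longest such subsequence ending at index i:
i:      1  2  3  4  5  6  7  8  9 10 11
v[i]:   1  6  9 12  5  4  6  9  8 12 28
dp:     1  2  3  4  2  2  3  4  4  5  6
Maximum dp value is 6.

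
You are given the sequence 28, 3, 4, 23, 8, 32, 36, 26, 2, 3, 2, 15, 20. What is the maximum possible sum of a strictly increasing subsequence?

Let S[i] be the best sum of a strictly increasing subsequence ending at i:
i:      1  2  3  4  5  6  7  8  9 10 11 12 13
a[i]:  28  3  4 23  8 32 36 26  2  3  2 15 20
S:     28  3  7 30 15 62 98 56  2  5  2 30 50
Maximum is 98 (e.g. 3 + 4 + 23 + 32 + 36).

98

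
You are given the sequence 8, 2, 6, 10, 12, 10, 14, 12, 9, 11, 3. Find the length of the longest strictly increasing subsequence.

5

Track the smallest tail for each achievable length (strict):
8 → extends → [8]
2 → replaces 8 → [2]
6 → extends → [2, 6]
10 → extends → [2, 6, 10]
12 → extends → [2, 6, 10, 12]
10 → already a tail → [2, 6, 10, 12]
14 → extends → [2, 6, 10, 12, 14]
12 → already a tail → [2, 6, 10, 12, 14]
9 → replaces 10 → [2, 6, 9, 12, 14]
11 → replaces 12 → [2, 6, 9, 11, 14]
3 → replaces 6 → [2, 3, 9, 11, 14]
Five tails, so the longest strictly increasing subsequence has length 5 (e.g. 2, 6, 10, 12, 14).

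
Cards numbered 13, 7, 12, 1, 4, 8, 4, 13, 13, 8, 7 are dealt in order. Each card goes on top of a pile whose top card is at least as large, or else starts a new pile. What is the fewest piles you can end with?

Place each on the leftmost legal pile:
13 → new pile 1 (tops now [13])
7 → pile 1 (tops now [7])
12 → new pile 2 (tops now [7, 12])
1 → pile 1 (tops now [1, 12])
4 → pile 2 (tops now [1, 4])
8 → new pile 3 (tops now [1, 4, 8])
4 → pile 2 (tops now [1, 4, 8])
13 → new pile 4 (tops now [1, 4, 8, 13])
13 → pile 4 (tops now [1, 4, 8, 13])
8 → pile 3 (tops now [1, 4, 8, 13])
7 → pile 3 (tops now [1, 4, 7, 13])
Four piles.

4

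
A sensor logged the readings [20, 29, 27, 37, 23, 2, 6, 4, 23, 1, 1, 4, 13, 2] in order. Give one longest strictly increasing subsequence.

20, 29, 37

Patience tails give the LIS length; then backtrack through the dp parents:
20 → extends → [20]
29 → extends → [20, 29]
27 → replaces 29 → [20, 27]
37 → extends → [20, 27, 37]
23 → replaces 27 → [20, 23, 37]
2 → replaces 20 → [2, 23, 37]
6 → replaces 23 → [2, 6, 37]
4 → replaces 6 → [2, 4, 37]
23 → replaces 37 → [2, 4, 23]
1 → replaces 2 → [1, 4, 23]
1 → already a tail → [1, 4, 23]
4 → already a tail → [1, 4, 23]
13 → replaces 23 → [1, 4, 13]
2 → replaces 4 → [1, 2, 13]
Length 3; one witness is 20, 29, 37.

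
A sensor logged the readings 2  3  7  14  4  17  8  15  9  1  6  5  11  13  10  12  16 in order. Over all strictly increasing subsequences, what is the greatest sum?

Let S[i] be the best sum of a strictly increasing subsequence ending at i:
i:      1  2  3  4  5  6  7  8  9 10 11 12 13 14 15 16 17
a[i]:   2  3  7 14  4 17  8 15  9  1  6  5 11 13 10 12 16
S:      2  5 12 26  9 43 20 41 29  1 15 14 40 53 39 52 69
Maximum is 69 (e.g. 2 + 3 + 7 + 8 + 9 + 11 + 13 + 16).

69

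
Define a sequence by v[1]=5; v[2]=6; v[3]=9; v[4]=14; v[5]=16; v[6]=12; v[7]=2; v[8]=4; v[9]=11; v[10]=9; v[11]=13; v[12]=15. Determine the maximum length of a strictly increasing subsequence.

6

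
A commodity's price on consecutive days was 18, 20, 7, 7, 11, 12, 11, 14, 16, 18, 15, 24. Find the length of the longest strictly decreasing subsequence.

Negate each value so 'decreasing' becomes 'increasing', then run patience tails on the negated sequence:
-18 → extends → [-18]
-20 → replaces -18 → [-20]
-7 → extends → [-20, -7]
-7 → already a tail → [-20, -7]
-11 → replaces -7 → [-20, -11]
-12 → replaces -11 → [-20, -12]
-11 → extends → [-20, -12, -11]
-14 → replaces -12 → [-20, -14, -11]
-16 → replaces -14 → [-20, -16, -11]
-18 → replaces -16 → [-20, -18, -11]
-15 → replaces -11 → [-20, -18, -15]
-24 → replaces -20 → [-24, -18, -15]
Three tails, so the longest strictly decreasing subsequence of the original has length 3.

3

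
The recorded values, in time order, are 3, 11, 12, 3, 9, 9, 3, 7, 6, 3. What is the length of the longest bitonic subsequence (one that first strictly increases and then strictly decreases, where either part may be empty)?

7

inc[i] = longest strictly increasing subsequence ending at i; dec[i] = longest strictly decreasing subsequence starting at i:
i:      1  2  3  4  5  6  7  8  9 10
a[i]:   3 11 12  3  9  9  3  7  6  3
inc:    1  2  3  1  2  2  1  2  2  1
dec:    1  5  5  1  4  4  1  3  2  1
Best peak at i=3 (value 12): inc=3, dec=5, length 3+5−1 = 7.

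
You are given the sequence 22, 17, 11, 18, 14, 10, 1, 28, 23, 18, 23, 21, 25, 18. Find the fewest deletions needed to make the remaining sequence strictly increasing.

Fewest deletions = n − (longest strictly increasing subsequence).
Patience tails:
22 → extends → [22]
17 → replaces 22 → [17]
11 → replaces 17 → [11]
18 → extends → [11, 18]
14 → replaces 18 → [11, 14]
10 → replaces 11 → [10, 14]
1 → replaces 10 → [1, 14]
28 → extends → [1, 14, 28]
23 → replaces 28 → [1, 14, 23]
18 → replaces 23 → [1, 14, 18]
23 → extends → [1, 14, 18, 23]
21 → replaces 23 → [1, 14, 18, 21]
25 → extends → [1, 14, 18, 21, 25]
18 → already a tail → [1, 14, 18, 21, 25]
Longest strictly increasing subsequence has length 5, so deletions = 14 − 5 = 9.

9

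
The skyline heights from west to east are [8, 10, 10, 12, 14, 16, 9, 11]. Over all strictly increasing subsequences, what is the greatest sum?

60

Let S[i] be the best sum of a strictly increasing subsequence ending at i:
i:      1  2  3  4  5  6  7  8
a[i]:   8 10 10 12 14 16  9 11
S:      8 18 18 30 44 60 17 29
Maximum is 60 (e.g. 8 + 10 + 12 + 14 + 16).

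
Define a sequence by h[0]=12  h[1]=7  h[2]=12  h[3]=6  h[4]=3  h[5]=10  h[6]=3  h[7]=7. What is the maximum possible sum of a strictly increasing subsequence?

19

Let S[i] be the best sum of a strictly increasing subsequence ending at i:
i:      0  1  2  3  4  5  6  7
h[i]:  12  7 12  6  3 10  3  7
S:     12  7 19  6  3 17  3 13
Maximum is 19 (e.g. 7 + 12).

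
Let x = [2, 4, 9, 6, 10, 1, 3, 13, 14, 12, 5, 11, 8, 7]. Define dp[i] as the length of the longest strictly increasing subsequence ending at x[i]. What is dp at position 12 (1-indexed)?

dp[i] = 1 + max{dp[j] : j<i, x[j]<x[i]} (or 1 if no such j):
i:      1  2  3  4  5  6  7  8  9 10 11 12 13 14
x[i]:   2  4  9  6 10  1  3 13 14 12  5 11  8  7
dp:     1  2  3  3  4  1  2  5  6  5  3  5  4  4
At index 12 the value is 5.

5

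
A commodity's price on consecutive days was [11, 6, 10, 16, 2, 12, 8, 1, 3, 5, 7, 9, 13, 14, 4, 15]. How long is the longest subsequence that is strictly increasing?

8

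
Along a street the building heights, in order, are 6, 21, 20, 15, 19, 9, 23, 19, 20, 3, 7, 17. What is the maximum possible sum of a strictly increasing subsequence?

63

Let S[i] be the best sum of a strictly increasing subsequence ending at i:
i:      1  2  3  4  5  6  7  8  9 10 11 12
a[i]:   6 21 20 15 19  9 23 19 20  3  7 17
S:      6 27 26 21 40 15 63 40 60  3 13 38
Maximum is 63 (e.g. 6 + 15 + 19 + 23).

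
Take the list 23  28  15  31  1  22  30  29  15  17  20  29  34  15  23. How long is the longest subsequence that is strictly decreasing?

Let dp[i] be the longest strictly decreasing subsequence ending at i:
i:      1  2  3  4  5  6  7  8  9 10 11 12 13 14 15
a[i]:  23 28 15 31  1 22 30 29 15 17 20 29 34 15 23
dp:     1  1  2  1  3  2  2  3  4  4  4  3  1  5  4
Maximum is 5.

5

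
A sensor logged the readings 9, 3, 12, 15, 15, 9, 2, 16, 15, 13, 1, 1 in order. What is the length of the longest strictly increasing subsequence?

4

Let dp[i] be the length of the longest such subsequence ending at index i:
i:      1  2  3  4  5  6  7  8  9 10 11 12
a[i]:   9  3 12 15 15  9  2 16 15 13  1  1
dp:     1  1  2  3  3  2  1  4  3  3  1  1
Maximum dp value is 4.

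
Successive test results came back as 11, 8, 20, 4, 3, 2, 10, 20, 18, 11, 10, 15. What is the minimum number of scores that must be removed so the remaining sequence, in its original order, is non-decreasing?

Fewest deletions = n − (longest non-decreasing subsequence).
Patience tails:
11 → extends → [11]
8 → replaces 11 → [8]
20 → extends → [8, 20]
4 → replaces 8 → [4, 20]
3 → replaces 4 → [3, 20]
2 → replaces 3 → [2, 20]
10 → replaces 20 → [2, 10]
20 → extends → [2, 10, 20]
18 → replaces 20 → [2, 10, 18]
11 → replaces 18 → [2, 10, 11]
10 → replaces 11 → [2, 10, 10]
15 → extends → [2, 10, 10, 15]
Longest non-decreasing subsequence has length 4, so deletions = 12 − 4 = 8.

8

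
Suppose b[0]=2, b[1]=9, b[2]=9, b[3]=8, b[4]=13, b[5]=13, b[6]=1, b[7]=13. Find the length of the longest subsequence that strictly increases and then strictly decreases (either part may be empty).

4

inc[i] = longest strictly increasing subsequence ending at i; dec[i] = longest strictly decreasing subsequence starting at i:
i:      0  1  2  3  4  5  6  7
b[i]:   2  9  9  8 13 13  1 13
inc:    1  2  2  2  3  3  1  3
dec:    2  3  3  2  2  2  1  1
Best peak at i=1 (value 9): inc=2, dec=3, length 2+3−1 = 4.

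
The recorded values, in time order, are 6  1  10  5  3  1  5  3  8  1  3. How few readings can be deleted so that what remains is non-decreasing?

7

Fewest deletions = n − (longest non-decreasing subsequence).
Patience tails:
6 → extends → [6]
1 → replaces 6 → [1]
10 → extends → [1, 10]
5 → replaces 10 → [1, 5]
3 → replaces 5 → [1, 3]
1 → replaces 3 → [1, 1]
5 → extends → [1, 1, 5]
3 → replaces 5 → [1, 1, 3]
8 → extends → [1, 1, 3, 8]
1 → replaces 3 → [1, 1, 1, 8]
3 → replaces 8 → [1, 1, 1, 3]
Longest non-decreasing subsequence has length 4, so deletions = 11 − 4 = 7.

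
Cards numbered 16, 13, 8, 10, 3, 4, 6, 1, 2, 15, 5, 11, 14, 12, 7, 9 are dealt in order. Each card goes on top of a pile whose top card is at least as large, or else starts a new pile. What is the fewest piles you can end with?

5

Place each on the leftmost legal pile:
16 → new pile 1 (tops now [16])
13 → pile 1 (tops now [13])
8 → pile 1 (tops now [8])
10 → new pile 2 (tops now [8, 10])
3 → pile 1 (tops now [3, 10])
4 → pile 2 (tops now [3, 4])
6 → new pile 3 (tops now [3, 4, 6])
1 → pile 1 (tops now [1, 4, 6])
2 → pile 2 (tops now [1, 2, 6])
15 → new pile 4 (tops now [1, 2, 6, 15])
5 → pile 3 (tops now [1, 2, 5, 15])
11 → pile 4 (tops now [1, 2, 5, 11])
14 → new pile 5 (tops now [1, 2, 5, 11, 14])
12 → pile 5 (tops now [1, 2, 5, 11, 12])
7 → pile 4 (tops now [1, 2, 5, 7, 12])
9 → pile 5 (tops now [1, 2, 5, 7, 9])
Five piles.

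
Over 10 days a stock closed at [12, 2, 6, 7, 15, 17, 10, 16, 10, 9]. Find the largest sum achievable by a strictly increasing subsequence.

47

Let S[i] be the best sum of a strictly increasing subsequence ending at i:
i:      1  2  3  4  5  6  7  8  9 10
a[i]:  12  2  6  7 15 17 10 16 10  9
S:     12  2  8 15 30 47 25 46 25 24
Maximum is 47 (e.g. 2 + 6 + 7 + 15 + 17).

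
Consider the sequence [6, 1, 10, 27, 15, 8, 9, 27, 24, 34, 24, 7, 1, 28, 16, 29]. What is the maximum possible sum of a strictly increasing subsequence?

Let S[i] be the best sum of a strictly increasing subsequence ending at i:
i:       1   2   3   4   5   6   7   8   9  10  11  12  13  14  15  16
a[i]:    6   1  10  27  15   8   9  27  24  34  24   7   1  28  16  29
S:       6   1  16  43  31  14  23  58  55  92  55  13   1  86  47 115
Maximum is 115 (e.g. 6 + 10 + 15 + 27 + 28 + 29).

115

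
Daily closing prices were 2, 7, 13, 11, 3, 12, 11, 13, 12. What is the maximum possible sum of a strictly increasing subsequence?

Let S[i] be the best sum of a strictly increasing subsequence ending at i:
i:      1  2  3  4  5  6  7  8  9
a[i]:   2  7 13 11  3 12 11 13 12
S:      2  9 22 20  5 32 20 45 32
Maximum is 45 (e.g. 2 + 7 + 11 + 12 + 13).

45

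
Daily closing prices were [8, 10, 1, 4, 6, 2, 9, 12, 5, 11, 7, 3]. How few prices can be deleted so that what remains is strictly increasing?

7

Fewest deletions = n − (longest strictly increasing subsequence).
Patience tails:
8 → extends → [8]
10 → extends → [8, 10]
1 → replaces 8 → [1, 10]
4 → replaces 10 → [1, 4]
6 → extends → [1, 4, 6]
2 → replaces 4 → [1, 2, 6]
9 → extends → [1, 2, 6, 9]
12 → extends → [1, 2, 6, 9, 12]
5 → replaces 6 → [1, 2, 5, 9, 12]
11 → replaces 12 → [1, 2, 5, 9, 11]
7 → replaces 9 → [1, 2, 5, 7, 11]
3 → replaces 5 → [1, 2, 3, 7, 11]
Longest strictly increasing subsequence has length 5, so deletions = 12 − 5 = 7.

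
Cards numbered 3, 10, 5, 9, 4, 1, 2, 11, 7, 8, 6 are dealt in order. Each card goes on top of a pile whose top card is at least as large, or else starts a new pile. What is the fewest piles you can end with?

Place each on the leftmost legal pile:
3 → new pile 1 (tops now [3])
10 → new pile 2 (tops now [3, 10])
5 → pile 2 (tops now [3, 5])
9 → new pile 3 (tops now [3, 5, 9])
4 → pile 2 (tops now [3, 4, 9])
1 → pile 1 (tops now [1, 4, 9])
2 → pile 2 (tops now [1, 2, 9])
11 → new pile 4 (tops now [1, 2, 9, 11])
7 → pile 3 (tops now [1, 2, 7, 11])
8 → pile 4 (tops now [1, 2, 7, 8])
6 → pile 3 (tops now [1, 2, 6, 8])
Four piles.

4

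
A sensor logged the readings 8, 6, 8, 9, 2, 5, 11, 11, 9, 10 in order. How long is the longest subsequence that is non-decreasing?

Track the smallest tail for each achievable length (allowing ties):
8 → extends → [8]
6 → replaces 8 → [6]
8 → extends → [6, 8]
9 → extends → [6, 8, 9]
2 → replaces 6 → [2, 8, 9]
5 → replaces 8 → [2, 5, 9]
11 → extends → [2, 5, 9, 11]
11 → extends → [2, 5, 9, 11, 11]
9 → replaces 11 → [2, 5, 9, 9, 11]
10 → replaces 11 → [2, 5, 9, 9, 10]
Five tails, so the longest non-decreasing subsequence has length 5 (e.g. 8, 8, 9, 11, 11).

5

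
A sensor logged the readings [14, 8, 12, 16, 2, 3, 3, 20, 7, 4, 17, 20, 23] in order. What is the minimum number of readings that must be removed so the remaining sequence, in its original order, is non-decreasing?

6

Fewest deletions = n − (longest non-decreasing subsequence).
Patience tails:
14 → extends → [14]
8 → replaces 14 → [8]
12 → extends → [8, 12]
16 → extends → [8, 12, 16]
2 → replaces 8 → [2, 12, 16]
3 → replaces 12 → [2, 3, 16]
3 → replaces 16 → [2, 3, 3]
20 → extends → [2, 3, 3, 20]
7 → replaces 20 → [2, 3, 3, 7]
4 → replaces 7 → [2, 3, 3, 4]
17 → extends → [2, 3, 3, 4, 17]
20 → extends → [2, 3, 3, 4, 17, 20]
23 → extends → [2, 3, 3, 4, 17, 20, 23]
Longest non-decreasing subsequence has length 7, so deletions = 13 − 7 = 6.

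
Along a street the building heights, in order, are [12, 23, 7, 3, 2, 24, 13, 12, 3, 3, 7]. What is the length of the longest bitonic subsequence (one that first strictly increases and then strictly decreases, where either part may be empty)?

6

inc[i] = longest strictly increasing subsequence ending at i; dec[i] = longest strictly decreasing subsequence starting at i:
i:      1  2  3  4  5  6  7  8  9 10 11
a[i]:  12 23  7  3  2 24 13 12  3  3  7
inc:    1  2  1  1  1  3  2  2  2  2  3
dec:    4  4  3  2  1  4  3  2  1  1  1
Best peak at i=6 (value 24): inc=3, dec=4, length 3+4−1 = 6.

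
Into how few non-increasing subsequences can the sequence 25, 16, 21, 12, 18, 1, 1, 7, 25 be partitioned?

3

Place each on the leftmost legal pile:
25 → new pile 1 (tops now [25])
16 → pile 1 (tops now [16])
21 → new pile 2 (tops now [16, 21])
12 → pile 1 (tops now [12, 21])
18 → pile 2 (tops now [12, 18])
1 → pile 1 (tops now [1, 18])
1 → pile 1 (tops now [1, 18])
7 → pile 2 (tops now [1, 7])
25 → new pile 3 (tops now [1, 7, 25])
Three piles.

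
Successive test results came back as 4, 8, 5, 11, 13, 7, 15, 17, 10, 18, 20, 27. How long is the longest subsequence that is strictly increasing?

9

Track the smallest tail for each achievable length (strict):
4 → extends → [4]
8 → extends → [4, 8]
5 → replaces 8 → [4, 5]
11 → extends → [4, 5, 11]
13 → extends → [4, 5, 11, 13]
7 → replaces 11 → [4, 5, 7, 13]
15 → extends → [4, 5, 7, 13, 15]
17 → extends → [4, 5, 7, 13, 15, 17]
10 → replaces 13 → [4, 5, 7, 10, 15, 17]
18 → extends → [4, 5, 7, 10, 15, 17, 18]
20 → extends → [4, 5, 7, 10, 15, 17, 18, 20]
27 → extends → [4, 5, 7, 10, 15, 17, 18, 20, 27]
Nine tails, so the longest strictly increasing subsequence has length 9 (e.g. 4, 8, 11, 13, 15, 17, 18, 20, 27).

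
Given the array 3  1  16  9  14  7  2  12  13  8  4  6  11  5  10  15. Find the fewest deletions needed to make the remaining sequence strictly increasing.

10

Fewest deletions = n − (longest strictly increasing subsequence).
Patience tails:
3 → extends → [3]
1 → replaces 3 → [1]
16 → extends → [1, 16]
9 → replaces 16 → [1, 9]
14 → extends → [1, 9, 14]
7 → replaces 9 → [1, 7, 14]
2 → replaces 7 → [1, 2, 14]
12 → replaces 14 → [1, 2, 12]
13 → extends → [1, 2, 12, 13]
8 → replaces 12 → [1, 2, 8, 13]
4 → replaces 8 → [1, 2, 4, 13]
6 → replaces 13 → [1, 2, 4, 6]
11 → extends → [1, 2, 4, 6, 11]
5 → replaces 6 → [1, 2, 4, 5, 11]
10 → replaces 11 → [1, 2, 4, 5, 10]
15 → extends → [1, 2, 4, 5, 10, 15]
Longest strictly increasing subsequence has length 6, so deletions = 16 − 6 = 10.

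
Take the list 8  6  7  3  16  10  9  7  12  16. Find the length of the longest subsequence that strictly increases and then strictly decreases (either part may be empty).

inc[i] = longest strictly increasing subsequence ending at i; dec[i] = longest strictly decreasing subsequence starting at i:
i:      1  2  3  4  5  6  7  8  9 10
a[i]:   8  6  7  3 16 10  9  7 12 16
inc:    1  1  2  1  3  3  3  2  4  5
dec:    3  2  2  1  4  3  2  1  1  1
Best peak at i=5 (value 16): inc=3, dec=4, length 3+4−1 = 6.

6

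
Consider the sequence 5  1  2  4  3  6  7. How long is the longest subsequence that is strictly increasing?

5

Track the smallest tail for each achievable length (strict):
5 → extends → [5]
1 → replaces 5 → [1]
2 → extends → [1, 2]
4 → extends → [1, 2, 4]
3 → replaces 4 → [1, 2, 3]
6 → extends → [1, 2, 3, 6]
7 → extends → [1, 2, 3, 6, 7]
Five tails, so the longest strictly increasing subsequence has length 5 (e.g. 1, 2, 4, 6, 7).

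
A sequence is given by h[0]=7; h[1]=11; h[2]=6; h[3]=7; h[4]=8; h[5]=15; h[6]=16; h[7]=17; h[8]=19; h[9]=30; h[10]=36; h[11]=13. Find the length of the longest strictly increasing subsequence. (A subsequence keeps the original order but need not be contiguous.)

9

Let dp[i] be the length of the longest such subsequence ending at index i:
i:      0  1  2  3  4  5  6  7  8  9 10 11
h[i]:   7 11  6  7  8 15 16 17 19 30 36 13
dp:     1  2  1  2  3  4  5  6  7  8  9  4
Maximum dp value is 9.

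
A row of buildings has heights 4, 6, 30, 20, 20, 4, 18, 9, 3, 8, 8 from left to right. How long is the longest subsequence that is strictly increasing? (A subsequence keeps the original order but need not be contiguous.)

3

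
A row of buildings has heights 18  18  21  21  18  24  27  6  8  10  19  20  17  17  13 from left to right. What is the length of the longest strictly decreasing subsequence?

Let dp[i] be the longest strictly decreasing subsequence ending at i:
i:      1  2  3  4  5  6  7  8  9 10 11 12 13 14 15
a[i]:  18 18 21 21 18 24 27  6  8 10 19 20 17 17 13
dp:     1  1  1  1  2  1  1  3  3  3  2  2  3  3  4
Maximum is 4.

4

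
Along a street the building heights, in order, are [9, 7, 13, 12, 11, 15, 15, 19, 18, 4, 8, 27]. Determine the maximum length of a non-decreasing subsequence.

6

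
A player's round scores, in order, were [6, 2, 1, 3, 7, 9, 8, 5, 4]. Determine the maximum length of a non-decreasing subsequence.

4

Track the smallest tail for each achievable length (allowing ties):
6 → extends → [6]
2 → replaces 6 → [2]
1 → replaces 2 → [1]
3 → extends → [1, 3]
7 → extends → [1, 3, 7]
9 → extends → [1, 3, 7, 9]
8 → replaces 9 → [1, 3, 7, 8]
5 → replaces 7 → [1, 3, 5, 8]
4 → replaces 5 → [1, 3, 4, 8]
Four tails, so the longest non-decreasing subsequence has length 4 (e.g. 2, 3, 7, 9).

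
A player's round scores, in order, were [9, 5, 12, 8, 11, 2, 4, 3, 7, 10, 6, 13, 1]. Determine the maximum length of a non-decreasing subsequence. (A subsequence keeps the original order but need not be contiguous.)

5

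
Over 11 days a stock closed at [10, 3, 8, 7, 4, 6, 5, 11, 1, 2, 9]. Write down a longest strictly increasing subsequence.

Patience tails give the LIS length; then backtrack through the dp parents:
10 → extends → [10]
3 → replaces 10 → [3]
8 → extends → [3, 8]
7 → replaces 8 → [3, 7]
4 → replaces 7 → [3, 4]
6 → extends → [3, 4, 6]
5 → replaces 6 → [3, 4, 5]
11 → extends → [3, 4, 5, 11]
1 → replaces 3 → [1, 4, 5, 11]
2 → replaces 4 → [1, 2, 5, 11]
9 → replaces 11 → [1, 2, 5, 9]
Length 4; one witness is 3, 4, 6, 11.

3, 4, 6, 11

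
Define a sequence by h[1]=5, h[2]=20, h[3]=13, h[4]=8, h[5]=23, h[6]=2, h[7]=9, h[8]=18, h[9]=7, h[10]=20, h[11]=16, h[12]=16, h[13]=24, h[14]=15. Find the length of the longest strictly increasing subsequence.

6

Track the smallest tail for each achievable length (strict):
5 → extends → [5]
20 → extends → [5, 20]
13 → replaces 20 → [5, 13]
8 → replaces 13 → [5, 8]
23 → extends → [5, 8, 23]
2 → replaces 5 → [2, 8, 23]
9 → replaces 23 → [2, 8, 9]
18 → extends → [2, 8, 9, 18]
7 → replaces 8 → [2, 7, 9, 18]
20 → extends → [2, 7, 9, 18, 20]
16 → replaces 18 → [2, 7, 9, 16, 20]
16 → already a tail → [2, 7, 9, 16, 20]
24 → extends → [2, 7, 9, 16, 20, 24]
15 → replaces 16 → [2, 7, 9, 15, 20, 24]
Six tails, so the longest strictly increasing subsequence has length 6 (e.g. 5, 8, 9, 18, 20, 24).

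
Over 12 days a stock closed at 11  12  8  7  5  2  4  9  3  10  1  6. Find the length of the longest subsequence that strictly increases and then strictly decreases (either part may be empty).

inc[i] = longest strictly increasing subsequence ending at i; dec[i] = longest strictly decreasing subsequence starting at i:
i:      1  2  3  4  5  6  7  8  9 10 11 12
a[i]:  11 12  8  7  5  2  4  9  3 10  1  6
inc:    1  2  1  1  1  1  2  3  2  4  1  3
dec:    7  7  6  5  4  2  3  3  2  2  1  1
Best peak at i=2 (value 12): inc=2, dec=7, length 2+7−1 = 8.

8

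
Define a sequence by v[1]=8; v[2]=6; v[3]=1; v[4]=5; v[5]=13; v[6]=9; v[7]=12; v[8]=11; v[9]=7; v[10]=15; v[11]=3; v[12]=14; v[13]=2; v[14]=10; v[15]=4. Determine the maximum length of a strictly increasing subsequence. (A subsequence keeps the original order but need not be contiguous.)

5

Track the smallest tail for each achievable length (strict):
8 → extends → [8]
6 → replaces 8 → [6]
1 → replaces 6 → [1]
5 → extends → [1, 5]
13 → extends → [1, 5, 13]
9 → replaces 13 → [1, 5, 9]
12 → extends → [1, 5, 9, 12]
11 → replaces 12 → [1, 5, 9, 11]
7 → replaces 9 → [1, 5, 7, 11]
15 → extends → [1, 5, 7, 11, 15]
3 → replaces 5 → [1, 3, 7, 11, 15]
14 → replaces 15 → [1, 3, 7, 11, 14]
2 → replaces 3 → [1, 2, 7, 11, 14]
10 → replaces 11 → [1, 2, 7, 10, 14]
4 → replaces 7 → [1, 2, 4, 10, 14]
Five tails, so the longest strictly increasing subsequence has length 5 (e.g. 1, 5, 9, 12, 15).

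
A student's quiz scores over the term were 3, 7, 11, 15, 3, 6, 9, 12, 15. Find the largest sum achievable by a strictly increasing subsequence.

48

Let S[i] be the best sum of a strictly increasing subsequence ending at i:
i:      1  2  3  4  5  6  7  8  9
a[i]:   3  7 11 15  3  6  9 12 15
S:      3 10 21 36  3  9 19 33 48
Maximum is 48 (e.g. 3 + 7 + 11 + 12 + 15).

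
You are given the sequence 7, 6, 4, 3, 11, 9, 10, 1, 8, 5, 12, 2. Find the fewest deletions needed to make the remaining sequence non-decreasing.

8

Fewest deletions = n − (longest non-decreasing subsequence).
i:      1  2  3  4  5  6  7  8  9 10 11 12
a[i]:   7  6  4  3 11  9 10  1  8  5 12  2
dp:     1  1  1  1  2  2  3  1  2  2  4  2
max dp = 4, so deletions = 12 − 4 = 8.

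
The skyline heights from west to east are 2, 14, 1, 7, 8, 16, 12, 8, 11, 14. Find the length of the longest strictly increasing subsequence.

5

Let dp[i] be the length of the longest such subsequence ending at index i:
i:      1  2  3  4  5  6  7  8  9 10
a[i]:   2 14  1  7  8 16 12  8 11 14
dp:     1  2  1  2  3  4  4  3  4  5
Maximum dp value is 5.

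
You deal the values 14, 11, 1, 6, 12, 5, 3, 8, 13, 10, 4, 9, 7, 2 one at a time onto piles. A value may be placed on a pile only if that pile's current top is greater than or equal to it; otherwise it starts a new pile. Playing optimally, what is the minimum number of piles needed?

Place each on the leftmost legal pile:
14 → new pile 1 (tops now [14])
11 → pile 1 (tops now [11])
1 → pile 1 (tops now [1])
6 → new pile 2 (tops now [1, 6])
12 → new pile 3 (tops now [1, 6, 12])
5 → pile 2 (tops now [1, 5, 12])
3 → pile 2 (tops now [1, 3, 12])
8 → pile 3 (tops now [1, 3, 8])
13 → new pile 4 (tops now [1, 3, 8, 13])
10 → pile 4 (tops now [1, 3, 8, 10])
4 → pile 3 (tops now [1, 3, 4, 10])
9 → pile 4 (tops now [1, 3, 4, 9])
7 → pile 4 (tops now [1, 3, 4, 7])
2 → pile 2 (tops now [1, 2, 4, 7])
Four piles.

4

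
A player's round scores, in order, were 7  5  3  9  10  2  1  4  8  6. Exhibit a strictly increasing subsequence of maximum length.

7, 9, 10

Patience tails give the LIS length; then backtrack through the dp parents:
7 → extends → [7]
5 → replaces 7 → [5]
3 → replaces 5 → [3]
9 → extends → [3, 9]
10 → extends → [3, 9, 10]
2 → replaces 3 → [2, 9, 10]
1 → replaces 2 → [1, 9, 10]
4 → replaces 9 → [1, 4, 10]
8 → replaces 10 → [1, 4, 8]
6 → replaces 8 → [1, 4, 6]
Length 3; one witness is 7, 9, 10.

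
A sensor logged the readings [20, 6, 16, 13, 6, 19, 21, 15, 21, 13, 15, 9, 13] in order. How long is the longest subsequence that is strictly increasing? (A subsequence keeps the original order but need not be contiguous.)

4

Let dp[i] be the length of the longest such subsequence ending at index i:
i:      1  2  3  4  5  6  7  8  9 10 11 12 13
a[i]:  20  6 16 13  6 19 21 15 21 13 15  9 13
dp:     1  1  2  2  1  3  4  3  4  2  3  2  3
Maximum dp value is 4.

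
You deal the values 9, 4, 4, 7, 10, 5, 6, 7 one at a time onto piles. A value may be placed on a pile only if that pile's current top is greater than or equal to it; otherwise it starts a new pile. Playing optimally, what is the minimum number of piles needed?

The minimum number of non-increasing subsequences covering a sequence equals the length of its longest strictly increasing subsequence.
LIS length is 4 (e.g. 4, 5, 6, 7), so 4 piles are needed.

4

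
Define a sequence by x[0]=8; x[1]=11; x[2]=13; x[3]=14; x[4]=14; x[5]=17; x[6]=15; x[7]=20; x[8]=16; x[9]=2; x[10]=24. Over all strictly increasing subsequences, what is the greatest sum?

Let S[i] be the best sum of a strictly increasing subsequence ending at i:
i:       0   1   2   3   4   5   6   7   8   9  10
x[i]:    8  11  13  14  14  17  15  20  16   2  24
S:       8  19  32  46  46  63  61  83  77   2 107
Maximum is 107 (e.g. 8 + 11 + 13 + 14 + 17 + 20 + 24).

107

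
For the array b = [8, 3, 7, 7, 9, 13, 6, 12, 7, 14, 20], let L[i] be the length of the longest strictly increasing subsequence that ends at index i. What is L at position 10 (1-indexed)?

5

dp[i] = 1 + max{dp[j] : j<i, b[j]<b[i]} (or 1 if no such j):
i:      1  2  3  4  5  6  7  8  9 10 11
b[i]:   8  3  7  7  9 13  6 12  7 14 20
dp:     1  1  2  2  3  4  2  4  3  5  6
At index 10 the value is 5.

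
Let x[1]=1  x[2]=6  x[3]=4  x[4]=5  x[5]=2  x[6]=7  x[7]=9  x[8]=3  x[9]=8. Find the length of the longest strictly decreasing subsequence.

3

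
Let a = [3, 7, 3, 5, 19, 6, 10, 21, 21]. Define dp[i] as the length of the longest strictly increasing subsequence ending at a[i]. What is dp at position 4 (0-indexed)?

dp[i] = 1 + max{dp[j] : j<i, a[j]<a[i]} (or 1 if no such j):
i:      0  1  2  3  4  5  6  7  8
a[i]:   3  7  3  5 19  6 10 21 21
dp:     1  2  1  2  3  3  4  5  5
At index 4 the value is 3.

3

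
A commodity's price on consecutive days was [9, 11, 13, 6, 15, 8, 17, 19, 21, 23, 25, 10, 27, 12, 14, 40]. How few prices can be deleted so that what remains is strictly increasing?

Fewest deletions = n − (longest strictly increasing subsequence).
Patience tails:
9 → extends → [9]
11 → extends → [9, 11]
13 → extends → [9, 11, 13]
6 → replaces 9 → [6, 11, 13]
15 → extends → [6, 11, 13, 15]
8 → replaces 11 → [6, 8, 13, 15]
17 → extends → [6, 8, 13, 15, 17]
19 → extends → [6, 8, 13, 15, 17, 19]
21 → extends → [6, 8, 13, 15, 17, 19, 21]
23 → extends → [6, 8, 13, 15, 17, 19, 21, 23]
25 → extends → [6, 8, 13, 15, 17, 19, 21, 23, 25]
10 → replaces 13 → [6, 8, 10, 15, 17, 19, 21, 23, 25]
27 → extends → [6, 8, 10, 15, 17, 19, 21, 23, 25, 27]
12 → replaces 15 → [6, 8, 10, 12, 17, 19, 21, 23, 25, 27]
14 → replaces 17 → [6, 8, 10, 12, 14, 19, 21, 23, 25, 27]
40 → extends → [6, 8, 10, 12, 14, 19, 21, 23, 25, 27, 40]
Longest strictly increasing subsequence has length 11, so deletions = 16 − 11 = 5.

5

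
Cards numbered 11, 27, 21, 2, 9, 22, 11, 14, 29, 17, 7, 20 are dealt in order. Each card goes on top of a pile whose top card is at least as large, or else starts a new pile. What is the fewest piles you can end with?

Place each on the leftmost legal pile:
11 → new pile 1 (tops now [11])
27 → new pile 2 (tops now [11, 27])
21 → pile 2 (tops now [11, 21])
2 → pile 1 (tops now [2, 21])
9 → pile 2 (tops now [2, 9])
22 → new pile 3 (tops now [2, 9, 22])
11 → pile 3 (tops now [2, 9, 11])
14 → new pile 4 (tops now [2, 9, 11, 14])
29 → new pile 5 (tops now [2, 9, 11, 14, 29])
17 → pile 5 (tops now [2, 9, 11, 14, 17])
7 → pile 2 (tops now [2, 7, 11, 14, 17])
20 → new pile 6 (tops now [2, 7, 11, 14, 17, 20])
Six piles.

6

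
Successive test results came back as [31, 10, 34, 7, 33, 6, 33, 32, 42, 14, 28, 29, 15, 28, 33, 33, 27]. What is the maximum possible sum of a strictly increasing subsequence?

Let S[i] be the best sum of a strictly increasing subsequence ending at i:
i:       1   2   3   4   5   6   7   8   9  10  11  12  13  14  15  16  17
a[i]:   31  10  34   7  33   6  33  32  42  14  28  29  15  28  33  33  27
S:      31  10  65   7  64   6  64  63 107  24  52  81  39  67 114 114  66
Maximum is 114 (e.g. 10 + 14 + 28 + 29 + 33).

114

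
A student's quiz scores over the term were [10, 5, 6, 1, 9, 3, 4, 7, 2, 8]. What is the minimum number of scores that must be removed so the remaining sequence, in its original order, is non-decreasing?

Fewest deletions = n − (longest non-decreasing subsequence).
Patience tails:
10 → extends → [10]
5 → replaces 10 → [5]
6 → extends → [5, 6]
1 → replaces 5 → [1, 6]
9 → extends → [1, 6, 9]
3 → replaces 6 → [1, 3, 9]
4 → replaces 9 → [1, 3, 4]
7 → extends → [1, 3, 4, 7]
2 → replaces 3 → [1, 2, 4, 7]
8 → extends → [1, 2, 4, 7, 8]
Longest non-decreasing subsequence has length 5, so deletions = 10 − 5 = 5.

5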